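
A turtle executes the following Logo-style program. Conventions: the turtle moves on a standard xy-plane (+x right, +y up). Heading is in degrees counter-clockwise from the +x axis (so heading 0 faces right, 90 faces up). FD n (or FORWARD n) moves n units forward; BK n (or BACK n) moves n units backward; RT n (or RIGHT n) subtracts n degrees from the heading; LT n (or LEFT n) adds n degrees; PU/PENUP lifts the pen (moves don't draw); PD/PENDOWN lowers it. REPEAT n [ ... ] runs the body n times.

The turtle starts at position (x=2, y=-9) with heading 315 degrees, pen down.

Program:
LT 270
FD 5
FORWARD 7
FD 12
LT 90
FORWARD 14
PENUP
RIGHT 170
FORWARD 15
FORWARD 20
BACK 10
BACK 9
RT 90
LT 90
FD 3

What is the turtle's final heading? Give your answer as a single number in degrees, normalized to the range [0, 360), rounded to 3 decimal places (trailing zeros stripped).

Answer: 145

Derivation:
Executing turtle program step by step:
Start: pos=(2,-9), heading=315, pen down
LT 270: heading 315 -> 225
FD 5: (2,-9) -> (-1.536,-12.536) [heading=225, draw]
FD 7: (-1.536,-12.536) -> (-6.485,-17.485) [heading=225, draw]
FD 12: (-6.485,-17.485) -> (-14.971,-25.971) [heading=225, draw]
LT 90: heading 225 -> 315
FD 14: (-14.971,-25.971) -> (-5.071,-35.87) [heading=315, draw]
PU: pen up
RT 170: heading 315 -> 145
FD 15: (-5.071,-35.87) -> (-17.358,-27.266) [heading=145, move]
FD 20: (-17.358,-27.266) -> (-33.741,-15.795) [heading=145, move]
BK 10: (-33.741,-15.795) -> (-25.55,-21.531) [heading=145, move]
BK 9: (-25.55,-21.531) -> (-18.178,-26.693) [heading=145, move]
RT 90: heading 145 -> 55
LT 90: heading 55 -> 145
FD 3: (-18.178,-26.693) -> (-20.635,-24.972) [heading=145, move]
Final: pos=(-20.635,-24.972), heading=145, 4 segment(s) drawn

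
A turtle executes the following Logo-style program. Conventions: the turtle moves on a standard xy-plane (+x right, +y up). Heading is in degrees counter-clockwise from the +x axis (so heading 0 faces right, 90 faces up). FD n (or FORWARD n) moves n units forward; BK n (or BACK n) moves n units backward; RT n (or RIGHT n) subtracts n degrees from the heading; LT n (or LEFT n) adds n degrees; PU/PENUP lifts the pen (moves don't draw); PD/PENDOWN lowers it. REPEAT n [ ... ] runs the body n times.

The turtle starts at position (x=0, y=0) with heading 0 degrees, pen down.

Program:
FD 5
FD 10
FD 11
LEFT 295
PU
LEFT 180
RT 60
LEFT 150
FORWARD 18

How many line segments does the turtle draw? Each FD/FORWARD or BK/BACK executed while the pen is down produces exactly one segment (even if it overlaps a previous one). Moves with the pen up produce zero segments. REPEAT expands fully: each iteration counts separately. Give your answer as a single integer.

Answer: 3

Derivation:
Executing turtle program step by step:
Start: pos=(0,0), heading=0, pen down
FD 5: (0,0) -> (5,0) [heading=0, draw]
FD 10: (5,0) -> (15,0) [heading=0, draw]
FD 11: (15,0) -> (26,0) [heading=0, draw]
LT 295: heading 0 -> 295
PU: pen up
LT 180: heading 295 -> 115
RT 60: heading 115 -> 55
LT 150: heading 55 -> 205
FD 18: (26,0) -> (9.686,-7.607) [heading=205, move]
Final: pos=(9.686,-7.607), heading=205, 3 segment(s) drawn
Segments drawn: 3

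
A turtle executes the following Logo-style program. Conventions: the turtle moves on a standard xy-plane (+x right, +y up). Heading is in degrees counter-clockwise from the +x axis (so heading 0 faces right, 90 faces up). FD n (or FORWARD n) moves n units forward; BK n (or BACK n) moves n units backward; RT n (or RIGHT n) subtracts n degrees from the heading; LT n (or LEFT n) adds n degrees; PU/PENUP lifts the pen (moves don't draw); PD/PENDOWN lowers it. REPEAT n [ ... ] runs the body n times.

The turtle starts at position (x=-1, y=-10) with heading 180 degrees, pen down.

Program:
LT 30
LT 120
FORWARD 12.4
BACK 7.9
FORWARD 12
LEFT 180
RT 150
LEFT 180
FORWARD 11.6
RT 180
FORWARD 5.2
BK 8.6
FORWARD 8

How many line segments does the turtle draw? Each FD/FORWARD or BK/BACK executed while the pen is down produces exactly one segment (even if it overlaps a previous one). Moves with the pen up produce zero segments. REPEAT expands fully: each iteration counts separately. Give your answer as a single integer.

Executing turtle program step by step:
Start: pos=(-1,-10), heading=180, pen down
LT 30: heading 180 -> 210
LT 120: heading 210 -> 330
FD 12.4: (-1,-10) -> (9.739,-16.2) [heading=330, draw]
BK 7.9: (9.739,-16.2) -> (2.897,-12.25) [heading=330, draw]
FD 12: (2.897,-12.25) -> (13.289,-18.25) [heading=330, draw]
LT 180: heading 330 -> 150
RT 150: heading 150 -> 0
LT 180: heading 0 -> 180
FD 11.6: (13.289,-18.25) -> (1.689,-18.25) [heading=180, draw]
RT 180: heading 180 -> 0
FD 5.2: (1.689,-18.25) -> (6.889,-18.25) [heading=0, draw]
BK 8.6: (6.889,-18.25) -> (-1.711,-18.25) [heading=0, draw]
FD 8: (-1.711,-18.25) -> (6.289,-18.25) [heading=0, draw]
Final: pos=(6.289,-18.25), heading=0, 7 segment(s) drawn
Segments drawn: 7

Answer: 7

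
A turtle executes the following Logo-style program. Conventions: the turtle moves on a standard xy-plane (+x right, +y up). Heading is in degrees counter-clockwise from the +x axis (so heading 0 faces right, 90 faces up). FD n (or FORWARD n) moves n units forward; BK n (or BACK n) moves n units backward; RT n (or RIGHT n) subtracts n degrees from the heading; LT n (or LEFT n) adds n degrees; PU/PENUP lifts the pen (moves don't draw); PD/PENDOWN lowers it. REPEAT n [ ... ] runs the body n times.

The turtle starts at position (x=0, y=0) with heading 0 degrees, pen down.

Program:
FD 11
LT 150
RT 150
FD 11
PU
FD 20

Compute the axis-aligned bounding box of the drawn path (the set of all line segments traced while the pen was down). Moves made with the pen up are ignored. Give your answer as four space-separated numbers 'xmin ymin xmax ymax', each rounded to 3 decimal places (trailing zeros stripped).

Executing turtle program step by step:
Start: pos=(0,0), heading=0, pen down
FD 11: (0,0) -> (11,0) [heading=0, draw]
LT 150: heading 0 -> 150
RT 150: heading 150 -> 0
FD 11: (11,0) -> (22,0) [heading=0, draw]
PU: pen up
FD 20: (22,0) -> (42,0) [heading=0, move]
Final: pos=(42,0), heading=0, 2 segment(s) drawn

Segment endpoints: x in {0, 11, 22}, y in {0}
xmin=0, ymin=0, xmax=22, ymax=0

Answer: 0 0 22 0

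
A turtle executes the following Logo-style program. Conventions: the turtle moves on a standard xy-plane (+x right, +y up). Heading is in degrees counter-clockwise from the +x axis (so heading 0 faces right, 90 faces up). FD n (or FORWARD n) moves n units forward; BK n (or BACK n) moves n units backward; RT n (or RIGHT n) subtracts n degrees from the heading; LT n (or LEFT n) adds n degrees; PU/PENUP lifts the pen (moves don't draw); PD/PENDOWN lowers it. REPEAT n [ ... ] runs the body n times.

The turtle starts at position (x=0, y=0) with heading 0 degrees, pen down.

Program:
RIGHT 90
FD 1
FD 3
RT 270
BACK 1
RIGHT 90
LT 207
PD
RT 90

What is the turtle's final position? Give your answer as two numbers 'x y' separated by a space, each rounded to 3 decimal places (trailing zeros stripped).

Answer: -1 -4

Derivation:
Executing turtle program step by step:
Start: pos=(0,0), heading=0, pen down
RT 90: heading 0 -> 270
FD 1: (0,0) -> (0,-1) [heading=270, draw]
FD 3: (0,-1) -> (0,-4) [heading=270, draw]
RT 270: heading 270 -> 0
BK 1: (0,-4) -> (-1,-4) [heading=0, draw]
RT 90: heading 0 -> 270
LT 207: heading 270 -> 117
PD: pen down
RT 90: heading 117 -> 27
Final: pos=(-1,-4), heading=27, 3 segment(s) drawn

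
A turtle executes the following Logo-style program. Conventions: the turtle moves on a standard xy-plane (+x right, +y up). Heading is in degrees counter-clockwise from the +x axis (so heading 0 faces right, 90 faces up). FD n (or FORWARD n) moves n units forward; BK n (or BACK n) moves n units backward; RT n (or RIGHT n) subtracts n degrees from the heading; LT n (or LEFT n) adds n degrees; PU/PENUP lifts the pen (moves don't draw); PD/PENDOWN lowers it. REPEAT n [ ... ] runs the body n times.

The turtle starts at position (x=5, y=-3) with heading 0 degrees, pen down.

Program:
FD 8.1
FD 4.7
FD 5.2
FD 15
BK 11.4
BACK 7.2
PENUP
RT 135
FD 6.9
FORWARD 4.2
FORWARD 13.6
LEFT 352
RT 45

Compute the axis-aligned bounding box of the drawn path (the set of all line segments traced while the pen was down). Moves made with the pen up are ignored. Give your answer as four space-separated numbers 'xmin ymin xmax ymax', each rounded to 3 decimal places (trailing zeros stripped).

Executing turtle program step by step:
Start: pos=(5,-3), heading=0, pen down
FD 8.1: (5,-3) -> (13.1,-3) [heading=0, draw]
FD 4.7: (13.1,-3) -> (17.8,-3) [heading=0, draw]
FD 5.2: (17.8,-3) -> (23,-3) [heading=0, draw]
FD 15: (23,-3) -> (38,-3) [heading=0, draw]
BK 11.4: (38,-3) -> (26.6,-3) [heading=0, draw]
BK 7.2: (26.6,-3) -> (19.4,-3) [heading=0, draw]
PU: pen up
RT 135: heading 0 -> 225
FD 6.9: (19.4,-3) -> (14.521,-7.879) [heading=225, move]
FD 4.2: (14.521,-7.879) -> (11.551,-10.849) [heading=225, move]
FD 13.6: (11.551,-10.849) -> (1.934,-20.466) [heading=225, move]
LT 352: heading 225 -> 217
RT 45: heading 217 -> 172
Final: pos=(1.934,-20.466), heading=172, 6 segment(s) drawn

Segment endpoints: x in {5, 13.1, 17.8, 19.4, 23, 26.6, 38}, y in {-3}
xmin=5, ymin=-3, xmax=38, ymax=-3

Answer: 5 -3 38 -3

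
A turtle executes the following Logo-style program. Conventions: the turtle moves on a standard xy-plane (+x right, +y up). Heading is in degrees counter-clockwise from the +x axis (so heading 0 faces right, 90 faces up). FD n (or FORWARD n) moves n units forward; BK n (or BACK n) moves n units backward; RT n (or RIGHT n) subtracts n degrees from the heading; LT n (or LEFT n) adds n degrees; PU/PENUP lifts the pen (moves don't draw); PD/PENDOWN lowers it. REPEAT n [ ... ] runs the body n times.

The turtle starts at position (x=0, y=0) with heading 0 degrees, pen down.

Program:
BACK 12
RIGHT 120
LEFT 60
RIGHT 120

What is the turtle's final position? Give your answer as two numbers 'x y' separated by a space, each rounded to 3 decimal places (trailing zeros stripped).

Executing turtle program step by step:
Start: pos=(0,0), heading=0, pen down
BK 12: (0,0) -> (-12,0) [heading=0, draw]
RT 120: heading 0 -> 240
LT 60: heading 240 -> 300
RT 120: heading 300 -> 180
Final: pos=(-12,0), heading=180, 1 segment(s) drawn

Answer: -12 0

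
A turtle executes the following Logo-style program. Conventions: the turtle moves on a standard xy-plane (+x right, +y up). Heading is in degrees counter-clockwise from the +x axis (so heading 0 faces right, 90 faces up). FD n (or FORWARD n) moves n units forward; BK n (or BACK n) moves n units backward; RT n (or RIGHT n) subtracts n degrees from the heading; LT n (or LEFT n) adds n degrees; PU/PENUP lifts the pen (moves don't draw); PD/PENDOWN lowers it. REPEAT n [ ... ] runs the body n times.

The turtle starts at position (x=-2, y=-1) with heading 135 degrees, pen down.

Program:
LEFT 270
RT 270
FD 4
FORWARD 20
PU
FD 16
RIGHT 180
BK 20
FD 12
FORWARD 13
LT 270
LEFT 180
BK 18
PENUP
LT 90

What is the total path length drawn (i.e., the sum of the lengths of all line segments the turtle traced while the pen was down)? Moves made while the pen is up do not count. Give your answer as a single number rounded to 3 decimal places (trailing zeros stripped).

Answer: 24

Derivation:
Executing turtle program step by step:
Start: pos=(-2,-1), heading=135, pen down
LT 270: heading 135 -> 45
RT 270: heading 45 -> 135
FD 4: (-2,-1) -> (-4.828,1.828) [heading=135, draw]
FD 20: (-4.828,1.828) -> (-18.971,15.971) [heading=135, draw]
PU: pen up
FD 16: (-18.971,15.971) -> (-30.284,27.284) [heading=135, move]
RT 180: heading 135 -> 315
BK 20: (-30.284,27.284) -> (-44.426,41.426) [heading=315, move]
FD 12: (-44.426,41.426) -> (-35.941,32.941) [heading=315, move]
FD 13: (-35.941,32.941) -> (-26.749,23.749) [heading=315, move]
LT 270: heading 315 -> 225
LT 180: heading 225 -> 45
BK 18: (-26.749,23.749) -> (-39.477,11.021) [heading=45, move]
PU: pen up
LT 90: heading 45 -> 135
Final: pos=(-39.477,11.021), heading=135, 2 segment(s) drawn

Segment lengths:
  seg 1: (-2,-1) -> (-4.828,1.828), length = 4
  seg 2: (-4.828,1.828) -> (-18.971,15.971), length = 20
Total = 24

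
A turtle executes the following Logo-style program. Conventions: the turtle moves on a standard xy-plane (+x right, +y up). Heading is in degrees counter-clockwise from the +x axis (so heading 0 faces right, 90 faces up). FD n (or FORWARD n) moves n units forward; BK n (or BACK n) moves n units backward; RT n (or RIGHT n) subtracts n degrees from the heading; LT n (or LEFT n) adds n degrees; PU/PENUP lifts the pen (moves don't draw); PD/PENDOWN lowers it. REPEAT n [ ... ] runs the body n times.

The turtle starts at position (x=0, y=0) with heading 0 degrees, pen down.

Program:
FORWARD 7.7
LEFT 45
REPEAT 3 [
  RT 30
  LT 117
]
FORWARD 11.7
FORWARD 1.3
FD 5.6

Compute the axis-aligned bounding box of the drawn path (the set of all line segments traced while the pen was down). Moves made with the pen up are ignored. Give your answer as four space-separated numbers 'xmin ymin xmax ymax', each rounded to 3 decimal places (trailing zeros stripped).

Answer: 0 -15.048 18.633 0

Derivation:
Executing turtle program step by step:
Start: pos=(0,0), heading=0, pen down
FD 7.7: (0,0) -> (7.7,0) [heading=0, draw]
LT 45: heading 0 -> 45
REPEAT 3 [
  -- iteration 1/3 --
  RT 30: heading 45 -> 15
  LT 117: heading 15 -> 132
  -- iteration 2/3 --
  RT 30: heading 132 -> 102
  LT 117: heading 102 -> 219
  -- iteration 3/3 --
  RT 30: heading 219 -> 189
  LT 117: heading 189 -> 306
]
FD 11.7: (7.7,0) -> (14.577,-9.465) [heading=306, draw]
FD 1.3: (14.577,-9.465) -> (15.341,-10.517) [heading=306, draw]
FD 5.6: (15.341,-10.517) -> (18.633,-15.048) [heading=306, draw]
Final: pos=(18.633,-15.048), heading=306, 4 segment(s) drawn

Segment endpoints: x in {0, 7.7, 14.577, 15.341, 18.633}, y in {-15.048, -10.517, -9.465, 0}
xmin=0, ymin=-15.048, xmax=18.633, ymax=0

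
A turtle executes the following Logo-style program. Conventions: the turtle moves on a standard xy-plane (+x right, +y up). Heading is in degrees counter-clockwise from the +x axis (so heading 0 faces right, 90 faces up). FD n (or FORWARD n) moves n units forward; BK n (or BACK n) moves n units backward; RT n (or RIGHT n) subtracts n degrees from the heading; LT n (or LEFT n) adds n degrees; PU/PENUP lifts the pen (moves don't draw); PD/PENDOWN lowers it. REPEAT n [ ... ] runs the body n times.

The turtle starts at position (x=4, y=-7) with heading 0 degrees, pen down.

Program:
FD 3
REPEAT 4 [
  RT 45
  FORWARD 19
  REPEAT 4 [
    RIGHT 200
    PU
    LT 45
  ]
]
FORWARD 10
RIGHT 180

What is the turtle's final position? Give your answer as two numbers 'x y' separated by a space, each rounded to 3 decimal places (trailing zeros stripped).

Executing turtle program step by step:
Start: pos=(4,-7), heading=0, pen down
FD 3: (4,-7) -> (7,-7) [heading=0, draw]
REPEAT 4 [
  -- iteration 1/4 --
  RT 45: heading 0 -> 315
  FD 19: (7,-7) -> (20.435,-20.435) [heading=315, draw]
  REPEAT 4 [
    -- iteration 1/4 --
    RT 200: heading 315 -> 115
    PU: pen up
    LT 45: heading 115 -> 160
    -- iteration 2/4 --
    RT 200: heading 160 -> 320
    PU: pen up
    LT 45: heading 320 -> 5
    -- iteration 3/4 --
    RT 200: heading 5 -> 165
    PU: pen up
    LT 45: heading 165 -> 210
    -- iteration 4/4 --
    RT 200: heading 210 -> 10
    PU: pen up
    LT 45: heading 10 -> 55
  ]
  -- iteration 2/4 --
  RT 45: heading 55 -> 10
  FD 19: (20.435,-20.435) -> (39.146,-17.136) [heading=10, move]
  REPEAT 4 [
    -- iteration 1/4 --
    RT 200: heading 10 -> 170
    PU: pen up
    LT 45: heading 170 -> 215
    -- iteration 2/4 --
    RT 200: heading 215 -> 15
    PU: pen up
    LT 45: heading 15 -> 60
    -- iteration 3/4 --
    RT 200: heading 60 -> 220
    PU: pen up
    LT 45: heading 220 -> 265
    -- iteration 4/4 --
    RT 200: heading 265 -> 65
    PU: pen up
    LT 45: heading 65 -> 110
  ]
  -- iteration 3/4 --
  RT 45: heading 110 -> 65
  FD 19: (39.146,-17.136) -> (47.176,0.084) [heading=65, move]
  REPEAT 4 [
    -- iteration 1/4 --
    RT 200: heading 65 -> 225
    PU: pen up
    LT 45: heading 225 -> 270
    -- iteration 2/4 --
    RT 200: heading 270 -> 70
    PU: pen up
    LT 45: heading 70 -> 115
    -- iteration 3/4 --
    RT 200: heading 115 -> 275
    PU: pen up
    LT 45: heading 275 -> 320
    -- iteration 4/4 --
    RT 200: heading 320 -> 120
    PU: pen up
    LT 45: heading 120 -> 165
  ]
  -- iteration 4/4 --
  RT 45: heading 165 -> 120
  FD 19: (47.176,0.084) -> (37.676,16.539) [heading=120, move]
  REPEAT 4 [
    -- iteration 1/4 --
    RT 200: heading 120 -> 280
    PU: pen up
    LT 45: heading 280 -> 325
    -- iteration 2/4 --
    RT 200: heading 325 -> 125
    PU: pen up
    LT 45: heading 125 -> 170
    -- iteration 3/4 --
    RT 200: heading 170 -> 330
    PU: pen up
    LT 45: heading 330 -> 15
    -- iteration 4/4 --
    RT 200: heading 15 -> 175
    PU: pen up
    LT 45: heading 175 -> 220
  ]
]
FD 10: (37.676,16.539) -> (30.016,10.111) [heading=220, move]
RT 180: heading 220 -> 40
Final: pos=(30.016,10.111), heading=40, 2 segment(s) drawn

Answer: 30.016 10.111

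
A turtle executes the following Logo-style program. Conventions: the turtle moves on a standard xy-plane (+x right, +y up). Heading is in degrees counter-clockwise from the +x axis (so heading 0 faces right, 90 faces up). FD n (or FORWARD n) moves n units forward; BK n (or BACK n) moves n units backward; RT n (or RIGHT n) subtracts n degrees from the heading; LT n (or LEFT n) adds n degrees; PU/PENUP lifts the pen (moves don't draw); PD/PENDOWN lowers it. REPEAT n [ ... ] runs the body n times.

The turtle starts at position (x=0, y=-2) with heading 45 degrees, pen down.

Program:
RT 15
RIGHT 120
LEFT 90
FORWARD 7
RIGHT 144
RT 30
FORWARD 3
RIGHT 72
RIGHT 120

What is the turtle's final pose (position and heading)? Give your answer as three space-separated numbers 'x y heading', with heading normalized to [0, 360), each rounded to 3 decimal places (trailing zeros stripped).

Executing turtle program step by step:
Start: pos=(0,-2), heading=45, pen down
RT 15: heading 45 -> 30
RT 120: heading 30 -> 270
LT 90: heading 270 -> 0
FD 7: (0,-2) -> (7,-2) [heading=0, draw]
RT 144: heading 0 -> 216
RT 30: heading 216 -> 186
FD 3: (7,-2) -> (4.016,-2.314) [heading=186, draw]
RT 72: heading 186 -> 114
RT 120: heading 114 -> 354
Final: pos=(4.016,-2.314), heading=354, 2 segment(s) drawn

Answer: 4.016 -2.314 354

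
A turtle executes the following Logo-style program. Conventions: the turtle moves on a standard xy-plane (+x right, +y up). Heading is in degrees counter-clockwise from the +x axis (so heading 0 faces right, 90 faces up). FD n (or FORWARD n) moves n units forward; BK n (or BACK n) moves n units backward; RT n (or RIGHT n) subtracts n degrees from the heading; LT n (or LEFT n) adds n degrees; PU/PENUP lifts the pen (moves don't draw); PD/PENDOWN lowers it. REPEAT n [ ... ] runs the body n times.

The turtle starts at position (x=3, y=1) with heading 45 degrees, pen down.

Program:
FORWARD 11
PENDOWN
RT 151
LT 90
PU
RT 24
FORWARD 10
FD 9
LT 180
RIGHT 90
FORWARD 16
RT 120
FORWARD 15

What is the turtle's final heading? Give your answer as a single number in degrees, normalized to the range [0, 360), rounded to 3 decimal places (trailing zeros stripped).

Executing turtle program step by step:
Start: pos=(3,1), heading=45, pen down
FD 11: (3,1) -> (10.778,8.778) [heading=45, draw]
PD: pen down
RT 151: heading 45 -> 254
LT 90: heading 254 -> 344
PU: pen up
RT 24: heading 344 -> 320
FD 10: (10.778,8.778) -> (18.439,2.35) [heading=320, move]
FD 9: (18.439,2.35) -> (25.333,-3.435) [heading=320, move]
LT 180: heading 320 -> 140
RT 90: heading 140 -> 50
FD 16: (25.333,-3.435) -> (35.618,8.822) [heading=50, move]
RT 120: heading 50 -> 290
FD 15: (35.618,8.822) -> (40.748,-5.273) [heading=290, move]
Final: pos=(40.748,-5.273), heading=290, 1 segment(s) drawn

Answer: 290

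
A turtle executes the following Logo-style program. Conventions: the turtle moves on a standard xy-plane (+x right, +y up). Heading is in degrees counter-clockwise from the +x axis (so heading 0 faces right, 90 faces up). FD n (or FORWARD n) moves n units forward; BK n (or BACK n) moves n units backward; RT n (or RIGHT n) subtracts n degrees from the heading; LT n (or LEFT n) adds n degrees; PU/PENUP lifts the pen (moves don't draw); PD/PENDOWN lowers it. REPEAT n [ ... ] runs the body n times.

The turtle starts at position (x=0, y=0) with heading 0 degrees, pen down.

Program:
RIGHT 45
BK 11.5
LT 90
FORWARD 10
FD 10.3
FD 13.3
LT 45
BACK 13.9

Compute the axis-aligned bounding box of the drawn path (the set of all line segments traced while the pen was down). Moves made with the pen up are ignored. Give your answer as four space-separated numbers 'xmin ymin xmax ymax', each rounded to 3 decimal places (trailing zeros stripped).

Executing turtle program step by step:
Start: pos=(0,0), heading=0, pen down
RT 45: heading 0 -> 315
BK 11.5: (0,0) -> (-8.132,8.132) [heading=315, draw]
LT 90: heading 315 -> 45
FD 10: (-8.132,8.132) -> (-1.061,15.203) [heading=45, draw]
FD 10.3: (-1.061,15.203) -> (6.223,22.486) [heading=45, draw]
FD 13.3: (6.223,22.486) -> (15.627,31.891) [heading=45, draw]
LT 45: heading 45 -> 90
BK 13.9: (15.627,31.891) -> (15.627,17.991) [heading=90, draw]
Final: pos=(15.627,17.991), heading=90, 5 segment(s) drawn

Segment endpoints: x in {-8.132, -1.061, 0, 6.223, 15.627}, y in {0, 8.132, 15.203, 17.991, 22.486, 31.891}
xmin=-8.132, ymin=0, xmax=15.627, ymax=31.891

Answer: -8.132 0 15.627 31.891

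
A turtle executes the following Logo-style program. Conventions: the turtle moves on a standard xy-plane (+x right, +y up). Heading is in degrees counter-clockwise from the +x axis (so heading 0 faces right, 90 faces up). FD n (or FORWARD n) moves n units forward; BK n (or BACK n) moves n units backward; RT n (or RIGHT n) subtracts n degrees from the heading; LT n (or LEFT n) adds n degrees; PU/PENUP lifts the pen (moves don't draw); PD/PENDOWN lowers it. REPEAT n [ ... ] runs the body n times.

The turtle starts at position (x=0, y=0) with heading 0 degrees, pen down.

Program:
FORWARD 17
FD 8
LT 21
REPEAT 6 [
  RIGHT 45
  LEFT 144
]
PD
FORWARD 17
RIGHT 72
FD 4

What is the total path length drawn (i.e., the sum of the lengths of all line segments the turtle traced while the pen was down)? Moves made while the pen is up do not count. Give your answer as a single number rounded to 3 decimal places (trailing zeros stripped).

Answer: 46

Derivation:
Executing turtle program step by step:
Start: pos=(0,0), heading=0, pen down
FD 17: (0,0) -> (17,0) [heading=0, draw]
FD 8: (17,0) -> (25,0) [heading=0, draw]
LT 21: heading 0 -> 21
REPEAT 6 [
  -- iteration 1/6 --
  RT 45: heading 21 -> 336
  LT 144: heading 336 -> 120
  -- iteration 2/6 --
  RT 45: heading 120 -> 75
  LT 144: heading 75 -> 219
  -- iteration 3/6 --
  RT 45: heading 219 -> 174
  LT 144: heading 174 -> 318
  -- iteration 4/6 --
  RT 45: heading 318 -> 273
  LT 144: heading 273 -> 57
  -- iteration 5/6 --
  RT 45: heading 57 -> 12
  LT 144: heading 12 -> 156
  -- iteration 6/6 --
  RT 45: heading 156 -> 111
  LT 144: heading 111 -> 255
]
PD: pen down
FD 17: (25,0) -> (20.6,-16.421) [heading=255, draw]
RT 72: heading 255 -> 183
FD 4: (20.6,-16.421) -> (16.606,-16.63) [heading=183, draw]
Final: pos=(16.606,-16.63), heading=183, 4 segment(s) drawn

Segment lengths:
  seg 1: (0,0) -> (17,0), length = 17
  seg 2: (17,0) -> (25,0), length = 8
  seg 3: (25,0) -> (20.6,-16.421), length = 17
  seg 4: (20.6,-16.421) -> (16.606,-16.63), length = 4
Total = 46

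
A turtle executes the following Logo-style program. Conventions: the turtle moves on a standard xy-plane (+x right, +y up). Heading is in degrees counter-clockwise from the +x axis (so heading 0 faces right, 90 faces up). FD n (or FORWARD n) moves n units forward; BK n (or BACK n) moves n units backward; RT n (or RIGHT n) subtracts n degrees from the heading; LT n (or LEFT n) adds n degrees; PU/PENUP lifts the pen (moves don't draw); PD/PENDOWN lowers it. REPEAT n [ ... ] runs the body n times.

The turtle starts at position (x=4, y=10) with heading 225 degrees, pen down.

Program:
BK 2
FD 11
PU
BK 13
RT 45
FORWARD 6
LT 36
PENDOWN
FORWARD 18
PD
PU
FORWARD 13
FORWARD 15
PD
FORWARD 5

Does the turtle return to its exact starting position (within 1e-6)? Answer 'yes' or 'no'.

Answer: no

Derivation:
Executing turtle program step by step:
Start: pos=(4,10), heading=225, pen down
BK 2: (4,10) -> (5.414,11.414) [heading=225, draw]
FD 11: (5.414,11.414) -> (-2.364,3.636) [heading=225, draw]
PU: pen up
BK 13: (-2.364,3.636) -> (6.828,12.828) [heading=225, move]
RT 45: heading 225 -> 180
FD 6: (6.828,12.828) -> (0.828,12.828) [heading=180, move]
LT 36: heading 180 -> 216
PD: pen down
FD 18: (0.828,12.828) -> (-13.734,2.248) [heading=216, draw]
PD: pen down
PU: pen up
FD 13: (-13.734,2.248) -> (-24.251,-5.393) [heading=216, move]
FD 15: (-24.251,-5.393) -> (-36.386,-14.21) [heading=216, move]
PD: pen down
FD 5: (-36.386,-14.21) -> (-40.431,-17.149) [heading=216, draw]
Final: pos=(-40.431,-17.149), heading=216, 4 segment(s) drawn

Start position: (4, 10)
Final position: (-40.431, -17.149)
Distance = 52.069; >= 1e-6 -> NOT closed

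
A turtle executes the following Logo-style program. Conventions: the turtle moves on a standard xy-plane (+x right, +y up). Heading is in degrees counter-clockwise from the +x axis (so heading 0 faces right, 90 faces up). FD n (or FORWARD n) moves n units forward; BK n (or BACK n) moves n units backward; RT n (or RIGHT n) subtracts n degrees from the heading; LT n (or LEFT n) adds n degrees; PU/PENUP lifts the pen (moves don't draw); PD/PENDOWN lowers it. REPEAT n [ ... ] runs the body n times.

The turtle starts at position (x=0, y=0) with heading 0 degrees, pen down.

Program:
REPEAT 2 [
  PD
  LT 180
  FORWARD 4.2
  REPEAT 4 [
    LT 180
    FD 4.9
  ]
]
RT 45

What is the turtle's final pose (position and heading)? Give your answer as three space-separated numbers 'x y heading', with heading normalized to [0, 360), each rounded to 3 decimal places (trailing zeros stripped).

Executing turtle program step by step:
Start: pos=(0,0), heading=0, pen down
REPEAT 2 [
  -- iteration 1/2 --
  PD: pen down
  LT 180: heading 0 -> 180
  FD 4.2: (0,0) -> (-4.2,0) [heading=180, draw]
  REPEAT 4 [
    -- iteration 1/4 --
    LT 180: heading 180 -> 0
    FD 4.9: (-4.2,0) -> (0.7,0) [heading=0, draw]
    -- iteration 2/4 --
    LT 180: heading 0 -> 180
    FD 4.9: (0.7,0) -> (-4.2,0) [heading=180, draw]
    -- iteration 3/4 --
    LT 180: heading 180 -> 0
    FD 4.9: (-4.2,0) -> (0.7,0) [heading=0, draw]
    -- iteration 4/4 --
    LT 180: heading 0 -> 180
    FD 4.9: (0.7,0) -> (-4.2,0) [heading=180, draw]
  ]
  -- iteration 2/2 --
  PD: pen down
  LT 180: heading 180 -> 0
  FD 4.2: (-4.2,0) -> (0,0) [heading=0, draw]
  REPEAT 4 [
    -- iteration 1/4 --
    LT 180: heading 0 -> 180
    FD 4.9: (0,0) -> (-4.9,0) [heading=180, draw]
    -- iteration 2/4 --
    LT 180: heading 180 -> 0
    FD 4.9: (-4.9,0) -> (0,0) [heading=0, draw]
    -- iteration 3/4 --
    LT 180: heading 0 -> 180
    FD 4.9: (0,0) -> (-4.9,0) [heading=180, draw]
    -- iteration 4/4 --
    LT 180: heading 180 -> 0
    FD 4.9: (-4.9,0) -> (0,0) [heading=0, draw]
  ]
]
RT 45: heading 0 -> 315
Final: pos=(0,0), heading=315, 10 segment(s) drawn

Answer: 0 0 315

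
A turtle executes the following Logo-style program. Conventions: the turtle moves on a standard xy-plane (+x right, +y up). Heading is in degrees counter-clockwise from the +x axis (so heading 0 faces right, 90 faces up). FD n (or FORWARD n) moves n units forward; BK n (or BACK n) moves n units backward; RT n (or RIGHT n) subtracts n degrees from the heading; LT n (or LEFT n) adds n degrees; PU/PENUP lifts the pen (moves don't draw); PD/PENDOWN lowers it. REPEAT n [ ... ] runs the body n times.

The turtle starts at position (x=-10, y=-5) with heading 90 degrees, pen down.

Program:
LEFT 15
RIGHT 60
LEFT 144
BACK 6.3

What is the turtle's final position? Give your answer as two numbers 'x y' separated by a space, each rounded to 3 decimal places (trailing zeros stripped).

Answer: -3.778 -4.014

Derivation:
Executing turtle program step by step:
Start: pos=(-10,-5), heading=90, pen down
LT 15: heading 90 -> 105
RT 60: heading 105 -> 45
LT 144: heading 45 -> 189
BK 6.3: (-10,-5) -> (-3.778,-4.014) [heading=189, draw]
Final: pos=(-3.778,-4.014), heading=189, 1 segment(s) drawn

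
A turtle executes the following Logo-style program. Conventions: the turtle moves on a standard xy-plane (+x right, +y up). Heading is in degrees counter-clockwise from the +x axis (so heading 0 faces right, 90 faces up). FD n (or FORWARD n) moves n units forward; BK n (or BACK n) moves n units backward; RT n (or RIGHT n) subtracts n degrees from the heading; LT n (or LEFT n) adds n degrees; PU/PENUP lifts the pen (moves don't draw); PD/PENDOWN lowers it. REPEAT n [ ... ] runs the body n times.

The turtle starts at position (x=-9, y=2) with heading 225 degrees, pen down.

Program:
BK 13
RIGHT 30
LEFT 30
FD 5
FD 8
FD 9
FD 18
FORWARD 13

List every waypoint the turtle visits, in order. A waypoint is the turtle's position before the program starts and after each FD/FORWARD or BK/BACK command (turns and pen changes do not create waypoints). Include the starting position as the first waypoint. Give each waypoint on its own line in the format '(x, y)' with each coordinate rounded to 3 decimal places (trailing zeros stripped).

Executing turtle program step by step:
Start: pos=(-9,2), heading=225, pen down
BK 13: (-9,2) -> (0.192,11.192) [heading=225, draw]
RT 30: heading 225 -> 195
LT 30: heading 195 -> 225
FD 5: (0.192,11.192) -> (-3.343,7.657) [heading=225, draw]
FD 8: (-3.343,7.657) -> (-9,2) [heading=225, draw]
FD 9: (-9,2) -> (-15.364,-4.364) [heading=225, draw]
FD 18: (-15.364,-4.364) -> (-28.092,-17.092) [heading=225, draw]
FD 13: (-28.092,-17.092) -> (-37.284,-26.284) [heading=225, draw]
Final: pos=(-37.284,-26.284), heading=225, 6 segment(s) drawn
Waypoints (7 total):
(-9, 2)
(0.192, 11.192)
(-3.343, 7.657)
(-9, 2)
(-15.364, -4.364)
(-28.092, -17.092)
(-37.284, -26.284)

Answer: (-9, 2)
(0.192, 11.192)
(-3.343, 7.657)
(-9, 2)
(-15.364, -4.364)
(-28.092, -17.092)
(-37.284, -26.284)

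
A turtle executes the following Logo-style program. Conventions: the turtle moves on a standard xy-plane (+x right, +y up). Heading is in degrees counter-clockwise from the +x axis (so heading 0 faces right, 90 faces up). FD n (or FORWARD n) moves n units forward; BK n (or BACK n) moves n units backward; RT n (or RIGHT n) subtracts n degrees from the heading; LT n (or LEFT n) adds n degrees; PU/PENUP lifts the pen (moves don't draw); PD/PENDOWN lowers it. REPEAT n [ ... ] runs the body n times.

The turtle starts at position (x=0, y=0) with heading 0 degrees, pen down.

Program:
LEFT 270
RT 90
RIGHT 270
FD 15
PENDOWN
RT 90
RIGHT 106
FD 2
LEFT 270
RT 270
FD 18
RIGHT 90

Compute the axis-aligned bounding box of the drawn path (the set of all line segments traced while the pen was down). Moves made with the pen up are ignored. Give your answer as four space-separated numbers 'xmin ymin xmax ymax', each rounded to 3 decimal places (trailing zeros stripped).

Answer: 0 -15 5.513 4.225

Derivation:
Executing turtle program step by step:
Start: pos=(0,0), heading=0, pen down
LT 270: heading 0 -> 270
RT 90: heading 270 -> 180
RT 270: heading 180 -> 270
FD 15: (0,0) -> (0,-15) [heading=270, draw]
PD: pen down
RT 90: heading 270 -> 180
RT 106: heading 180 -> 74
FD 2: (0,-15) -> (0.551,-13.077) [heading=74, draw]
LT 270: heading 74 -> 344
RT 270: heading 344 -> 74
FD 18: (0.551,-13.077) -> (5.513,4.225) [heading=74, draw]
RT 90: heading 74 -> 344
Final: pos=(5.513,4.225), heading=344, 3 segment(s) drawn

Segment endpoints: x in {0, 0, 0.551, 5.513}, y in {-15, -13.077, 0, 4.225}
xmin=0, ymin=-15, xmax=5.513, ymax=4.225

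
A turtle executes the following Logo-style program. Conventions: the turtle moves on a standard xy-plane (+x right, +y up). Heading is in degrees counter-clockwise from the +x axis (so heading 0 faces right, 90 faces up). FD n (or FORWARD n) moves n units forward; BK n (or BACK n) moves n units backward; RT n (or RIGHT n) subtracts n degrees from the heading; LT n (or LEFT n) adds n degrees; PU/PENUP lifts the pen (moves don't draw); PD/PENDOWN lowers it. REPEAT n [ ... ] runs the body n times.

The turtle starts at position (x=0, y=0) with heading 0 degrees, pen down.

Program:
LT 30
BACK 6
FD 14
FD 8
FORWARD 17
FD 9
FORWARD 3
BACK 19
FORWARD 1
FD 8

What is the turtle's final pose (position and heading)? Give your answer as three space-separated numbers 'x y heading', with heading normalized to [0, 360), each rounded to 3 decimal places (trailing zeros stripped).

Answer: 30.311 17.5 30

Derivation:
Executing turtle program step by step:
Start: pos=(0,0), heading=0, pen down
LT 30: heading 0 -> 30
BK 6: (0,0) -> (-5.196,-3) [heading=30, draw]
FD 14: (-5.196,-3) -> (6.928,4) [heading=30, draw]
FD 8: (6.928,4) -> (13.856,8) [heading=30, draw]
FD 17: (13.856,8) -> (28.579,16.5) [heading=30, draw]
FD 9: (28.579,16.5) -> (36.373,21) [heading=30, draw]
FD 3: (36.373,21) -> (38.971,22.5) [heading=30, draw]
BK 19: (38.971,22.5) -> (22.517,13) [heading=30, draw]
FD 1: (22.517,13) -> (23.383,13.5) [heading=30, draw]
FD 8: (23.383,13.5) -> (30.311,17.5) [heading=30, draw]
Final: pos=(30.311,17.5), heading=30, 9 segment(s) drawn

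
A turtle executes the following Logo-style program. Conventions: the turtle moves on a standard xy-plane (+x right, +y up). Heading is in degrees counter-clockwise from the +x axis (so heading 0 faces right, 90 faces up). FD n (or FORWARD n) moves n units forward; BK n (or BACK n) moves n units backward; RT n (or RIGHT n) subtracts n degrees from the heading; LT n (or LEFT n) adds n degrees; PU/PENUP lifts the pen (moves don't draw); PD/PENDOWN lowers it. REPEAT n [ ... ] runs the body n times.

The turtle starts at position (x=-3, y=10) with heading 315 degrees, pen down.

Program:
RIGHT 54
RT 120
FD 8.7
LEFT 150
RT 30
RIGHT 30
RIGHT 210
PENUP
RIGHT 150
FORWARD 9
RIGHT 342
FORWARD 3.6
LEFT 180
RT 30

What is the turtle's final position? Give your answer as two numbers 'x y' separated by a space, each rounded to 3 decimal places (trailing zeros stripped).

Executing turtle program step by step:
Start: pos=(-3,10), heading=315, pen down
RT 54: heading 315 -> 261
RT 120: heading 261 -> 141
FD 8.7: (-3,10) -> (-9.761,15.475) [heading=141, draw]
LT 150: heading 141 -> 291
RT 30: heading 291 -> 261
RT 30: heading 261 -> 231
RT 210: heading 231 -> 21
PU: pen up
RT 150: heading 21 -> 231
FD 9: (-9.761,15.475) -> (-15.425,8.481) [heading=231, move]
RT 342: heading 231 -> 249
FD 3.6: (-15.425,8.481) -> (-16.715,5.12) [heading=249, move]
LT 180: heading 249 -> 69
RT 30: heading 69 -> 39
Final: pos=(-16.715,5.12), heading=39, 1 segment(s) drawn

Answer: -16.715 5.12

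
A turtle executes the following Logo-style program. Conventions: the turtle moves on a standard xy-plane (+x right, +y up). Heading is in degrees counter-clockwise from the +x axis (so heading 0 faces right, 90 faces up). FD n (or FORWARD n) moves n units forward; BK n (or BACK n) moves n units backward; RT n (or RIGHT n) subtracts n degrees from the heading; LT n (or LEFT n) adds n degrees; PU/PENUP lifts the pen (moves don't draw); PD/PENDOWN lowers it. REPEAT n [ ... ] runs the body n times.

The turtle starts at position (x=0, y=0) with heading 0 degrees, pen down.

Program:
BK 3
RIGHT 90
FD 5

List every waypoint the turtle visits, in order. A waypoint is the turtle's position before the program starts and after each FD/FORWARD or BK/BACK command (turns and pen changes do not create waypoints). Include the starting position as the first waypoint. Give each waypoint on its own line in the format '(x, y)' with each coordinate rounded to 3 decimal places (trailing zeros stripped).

Answer: (0, 0)
(-3, 0)
(-3, -5)

Derivation:
Executing turtle program step by step:
Start: pos=(0,0), heading=0, pen down
BK 3: (0,0) -> (-3,0) [heading=0, draw]
RT 90: heading 0 -> 270
FD 5: (-3,0) -> (-3,-5) [heading=270, draw]
Final: pos=(-3,-5), heading=270, 2 segment(s) drawn
Waypoints (3 total):
(0, 0)
(-3, 0)
(-3, -5)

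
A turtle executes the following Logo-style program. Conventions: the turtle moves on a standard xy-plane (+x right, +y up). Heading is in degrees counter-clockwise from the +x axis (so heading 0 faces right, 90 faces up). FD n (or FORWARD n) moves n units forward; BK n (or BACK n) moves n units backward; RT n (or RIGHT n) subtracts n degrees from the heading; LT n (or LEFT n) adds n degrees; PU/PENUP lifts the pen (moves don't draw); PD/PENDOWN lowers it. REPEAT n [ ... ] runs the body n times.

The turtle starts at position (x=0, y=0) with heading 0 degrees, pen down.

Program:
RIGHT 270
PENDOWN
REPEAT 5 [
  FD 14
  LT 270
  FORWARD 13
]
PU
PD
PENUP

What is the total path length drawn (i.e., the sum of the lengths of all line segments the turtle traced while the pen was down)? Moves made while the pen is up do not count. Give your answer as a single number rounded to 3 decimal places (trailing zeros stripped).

Answer: 135

Derivation:
Executing turtle program step by step:
Start: pos=(0,0), heading=0, pen down
RT 270: heading 0 -> 90
PD: pen down
REPEAT 5 [
  -- iteration 1/5 --
  FD 14: (0,0) -> (0,14) [heading=90, draw]
  LT 270: heading 90 -> 0
  FD 13: (0,14) -> (13,14) [heading=0, draw]
  -- iteration 2/5 --
  FD 14: (13,14) -> (27,14) [heading=0, draw]
  LT 270: heading 0 -> 270
  FD 13: (27,14) -> (27,1) [heading=270, draw]
  -- iteration 3/5 --
  FD 14: (27,1) -> (27,-13) [heading=270, draw]
  LT 270: heading 270 -> 180
  FD 13: (27,-13) -> (14,-13) [heading=180, draw]
  -- iteration 4/5 --
  FD 14: (14,-13) -> (0,-13) [heading=180, draw]
  LT 270: heading 180 -> 90
  FD 13: (0,-13) -> (0,0) [heading=90, draw]
  -- iteration 5/5 --
  FD 14: (0,0) -> (0,14) [heading=90, draw]
  LT 270: heading 90 -> 0
  FD 13: (0,14) -> (13,14) [heading=0, draw]
]
PU: pen up
PD: pen down
PU: pen up
Final: pos=(13,14), heading=0, 10 segment(s) drawn

Segment lengths:
  seg 1: (0,0) -> (0,14), length = 14
  seg 2: (0,14) -> (13,14), length = 13
  seg 3: (13,14) -> (27,14), length = 14
  seg 4: (27,14) -> (27,1), length = 13
  seg 5: (27,1) -> (27,-13), length = 14
  seg 6: (27,-13) -> (14,-13), length = 13
  seg 7: (14,-13) -> (0,-13), length = 14
  seg 8: (0,-13) -> (0,0), length = 13
  seg 9: (0,0) -> (0,14), length = 14
  seg 10: (0,14) -> (13,14), length = 13
Total = 135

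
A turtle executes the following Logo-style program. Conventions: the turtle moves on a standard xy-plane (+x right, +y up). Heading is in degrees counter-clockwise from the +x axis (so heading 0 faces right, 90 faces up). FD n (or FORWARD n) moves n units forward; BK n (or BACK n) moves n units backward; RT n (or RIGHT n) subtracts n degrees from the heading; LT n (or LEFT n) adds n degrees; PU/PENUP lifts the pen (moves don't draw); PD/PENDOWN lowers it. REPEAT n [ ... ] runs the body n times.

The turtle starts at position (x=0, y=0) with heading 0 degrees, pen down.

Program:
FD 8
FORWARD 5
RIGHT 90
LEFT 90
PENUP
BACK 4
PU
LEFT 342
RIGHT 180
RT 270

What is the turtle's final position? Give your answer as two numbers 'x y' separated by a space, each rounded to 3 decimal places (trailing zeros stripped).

Answer: 9 0

Derivation:
Executing turtle program step by step:
Start: pos=(0,0), heading=0, pen down
FD 8: (0,0) -> (8,0) [heading=0, draw]
FD 5: (8,0) -> (13,0) [heading=0, draw]
RT 90: heading 0 -> 270
LT 90: heading 270 -> 0
PU: pen up
BK 4: (13,0) -> (9,0) [heading=0, move]
PU: pen up
LT 342: heading 0 -> 342
RT 180: heading 342 -> 162
RT 270: heading 162 -> 252
Final: pos=(9,0), heading=252, 2 segment(s) drawn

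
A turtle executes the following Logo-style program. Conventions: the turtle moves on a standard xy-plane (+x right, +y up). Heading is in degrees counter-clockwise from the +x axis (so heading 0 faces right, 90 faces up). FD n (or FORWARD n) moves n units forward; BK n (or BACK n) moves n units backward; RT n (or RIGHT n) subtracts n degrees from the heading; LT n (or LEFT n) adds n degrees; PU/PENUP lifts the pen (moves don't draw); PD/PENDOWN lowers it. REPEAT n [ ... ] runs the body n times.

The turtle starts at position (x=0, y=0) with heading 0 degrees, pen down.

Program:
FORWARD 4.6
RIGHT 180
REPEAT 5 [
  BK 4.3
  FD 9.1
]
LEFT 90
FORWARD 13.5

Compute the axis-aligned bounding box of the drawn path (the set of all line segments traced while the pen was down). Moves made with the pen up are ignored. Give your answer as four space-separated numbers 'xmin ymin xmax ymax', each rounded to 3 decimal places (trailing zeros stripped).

Executing turtle program step by step:
Start: pos=(0,0), heading=0, pen down
FD 4.6: (0,0) -> (4.6,0) [heading=0, draw]
RT 180: heading 0 -> 180
REPEAT 5 [
  -- iteration 1/5 --
  BK 4.3: (4.6,0) -> (8.9,0) [heading=180, draw]
  FD 9.1: (8.9,0) -> (-0.2,0) [heading=180, draw]
  -- iteration 2/5 --
  BK 4.3: (-0.2,0) -> (4.1,0) [heading=180, draw]
  FD 9.1: (4.1,0) -> (-5,0) [heading=180, draw]
  -- iteration 3/5 --
  BK 4.3: (-5,0) -> (-0.7,0) [heading=180, draw]
  FD 9.1: (-0.7,0) -> (-9.8,0) [heading=180, draw]
  -- iteration 4/5 --
  BK 4.3: (-9.8,0) -> (-5.5,0) [heading=180, draw]
  FD 9.1: (-5.5,0) -> (-14.6,0) [heading=180, draw]
  -- iteration 5/5 --
  BK 4.3: (-14.6,0) -> (-10.3,0) [heading=180, draw]
  FD 9.1: (-10.3,0) -> (-19.4,0) [heading=180, draw]
]
LT 90: heading 180 -> 270
FD 13.5: (-19.4,0) -> (-19.4,-13.5) [heading=270, draw]
Final: pos=(-19.4,-13.5), heading=270, 12 segment(s) drawn

Segment endpoints: x in {-19.4, -14.6, -10.3, -9.8, -5.5, -5, -0.7, -0.2, 0, 4.1, 4.6, 8.9}, y in {-13.5, 0, 0, 0, 0, 0, 0, 0, 0, 0, 0, 0}
xmin=-19.4, ymin=-13.5, xmax=8.9, ymax=0

Answer: -19.4 -13.5 8.9 0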